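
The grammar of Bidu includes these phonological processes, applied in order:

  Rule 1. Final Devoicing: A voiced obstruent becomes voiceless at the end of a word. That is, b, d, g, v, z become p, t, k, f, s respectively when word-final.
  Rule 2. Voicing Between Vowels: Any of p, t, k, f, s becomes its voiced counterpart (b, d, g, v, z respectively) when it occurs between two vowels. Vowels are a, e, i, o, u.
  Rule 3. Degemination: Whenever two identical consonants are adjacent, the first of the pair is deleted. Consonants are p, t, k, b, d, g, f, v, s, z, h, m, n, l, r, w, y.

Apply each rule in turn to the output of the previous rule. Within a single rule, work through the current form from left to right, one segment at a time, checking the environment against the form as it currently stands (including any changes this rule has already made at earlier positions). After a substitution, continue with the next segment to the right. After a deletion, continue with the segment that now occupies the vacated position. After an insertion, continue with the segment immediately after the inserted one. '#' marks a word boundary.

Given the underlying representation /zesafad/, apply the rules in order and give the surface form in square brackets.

[zezavat]

Rule 1 Final Devoicing: [zesafad] → [zesafat]
Rule 2 Voicing Between Vowels: [zesafat] → [zezavat]
Rule 3 Degemination: no change — [zezavat]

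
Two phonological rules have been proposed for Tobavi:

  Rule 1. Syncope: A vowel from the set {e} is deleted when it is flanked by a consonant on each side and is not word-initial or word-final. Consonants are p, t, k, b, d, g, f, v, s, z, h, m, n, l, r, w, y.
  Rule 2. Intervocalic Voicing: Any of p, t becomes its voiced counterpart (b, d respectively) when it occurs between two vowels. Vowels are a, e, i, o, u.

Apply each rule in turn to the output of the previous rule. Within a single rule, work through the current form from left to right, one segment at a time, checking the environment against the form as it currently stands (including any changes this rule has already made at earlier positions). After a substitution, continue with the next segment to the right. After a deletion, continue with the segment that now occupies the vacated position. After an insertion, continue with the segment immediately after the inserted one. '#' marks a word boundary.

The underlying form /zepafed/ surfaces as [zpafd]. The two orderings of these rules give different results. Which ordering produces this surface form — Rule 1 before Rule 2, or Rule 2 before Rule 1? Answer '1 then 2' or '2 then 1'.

Order 1 then 2:
  1 Syncope: [zepafed] → [zpafd]
  2 Intervocalic Voicing: no change — [zpafd]
  result: [zpafd]
Order 2 then 1:
  2 Intervocalic Voicing: [zepafed] → [zebafed]
  1 Syncope: [zebafed] → [zbafd]
  result: [zbafd]

1 then 2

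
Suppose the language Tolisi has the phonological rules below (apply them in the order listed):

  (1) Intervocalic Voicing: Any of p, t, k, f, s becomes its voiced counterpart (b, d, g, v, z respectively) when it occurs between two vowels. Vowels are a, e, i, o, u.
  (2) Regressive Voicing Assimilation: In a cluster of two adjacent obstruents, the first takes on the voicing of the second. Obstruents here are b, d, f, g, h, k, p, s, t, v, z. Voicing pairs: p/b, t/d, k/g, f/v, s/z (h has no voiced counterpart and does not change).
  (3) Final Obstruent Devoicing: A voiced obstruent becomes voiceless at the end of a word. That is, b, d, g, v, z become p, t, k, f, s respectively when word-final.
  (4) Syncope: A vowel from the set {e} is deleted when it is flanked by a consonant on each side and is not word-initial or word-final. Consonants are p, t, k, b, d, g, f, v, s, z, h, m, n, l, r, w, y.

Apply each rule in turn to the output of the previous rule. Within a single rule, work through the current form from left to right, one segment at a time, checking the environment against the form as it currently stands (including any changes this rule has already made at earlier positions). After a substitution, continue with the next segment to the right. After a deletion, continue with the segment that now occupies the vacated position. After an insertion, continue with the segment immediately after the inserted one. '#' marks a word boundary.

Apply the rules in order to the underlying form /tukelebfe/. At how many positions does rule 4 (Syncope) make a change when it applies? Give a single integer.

2

(1) Intervocalic Voicing: [tukelebfe] → [tugelebfe]
(2) Regressive Voicing Assimilation: [tugelebfe] → [tugelepfe]
(3) Final Obstruent Devoicing: no change — [tugelepfe]
(4) Syncope: [tugelepfe] → [tuglpfe]
Rule 4 changed 2 position(s).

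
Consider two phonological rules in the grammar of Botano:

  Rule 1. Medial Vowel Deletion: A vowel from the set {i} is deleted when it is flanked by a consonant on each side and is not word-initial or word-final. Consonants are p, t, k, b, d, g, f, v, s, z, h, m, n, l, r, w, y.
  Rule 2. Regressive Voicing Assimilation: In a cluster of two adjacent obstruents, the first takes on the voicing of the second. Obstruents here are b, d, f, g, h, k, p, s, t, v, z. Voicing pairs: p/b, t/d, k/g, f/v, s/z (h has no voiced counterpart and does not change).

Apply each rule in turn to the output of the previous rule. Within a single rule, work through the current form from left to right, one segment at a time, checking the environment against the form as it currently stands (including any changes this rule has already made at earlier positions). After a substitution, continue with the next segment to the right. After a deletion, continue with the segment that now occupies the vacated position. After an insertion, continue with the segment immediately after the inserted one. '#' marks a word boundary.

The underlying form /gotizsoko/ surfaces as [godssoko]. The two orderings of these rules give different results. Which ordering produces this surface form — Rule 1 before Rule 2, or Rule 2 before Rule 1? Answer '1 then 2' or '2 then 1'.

1 then 2

Order 1 then 2:
  1 Medial Vowel Deletion: [gotizsoko] → [gotzsoko]
  2 Regressive Voicing Assimilation: [gotzsoko] → [godssoko]
  result: [godssoko]
Order 2 then 1:
  2 Regressive Voicing Assimilation: [gotizsoko] → [gotissoko]
  1 Medial Vowel Deletion: [gotissoko] → [gotssoko]
  result: [gotssoko]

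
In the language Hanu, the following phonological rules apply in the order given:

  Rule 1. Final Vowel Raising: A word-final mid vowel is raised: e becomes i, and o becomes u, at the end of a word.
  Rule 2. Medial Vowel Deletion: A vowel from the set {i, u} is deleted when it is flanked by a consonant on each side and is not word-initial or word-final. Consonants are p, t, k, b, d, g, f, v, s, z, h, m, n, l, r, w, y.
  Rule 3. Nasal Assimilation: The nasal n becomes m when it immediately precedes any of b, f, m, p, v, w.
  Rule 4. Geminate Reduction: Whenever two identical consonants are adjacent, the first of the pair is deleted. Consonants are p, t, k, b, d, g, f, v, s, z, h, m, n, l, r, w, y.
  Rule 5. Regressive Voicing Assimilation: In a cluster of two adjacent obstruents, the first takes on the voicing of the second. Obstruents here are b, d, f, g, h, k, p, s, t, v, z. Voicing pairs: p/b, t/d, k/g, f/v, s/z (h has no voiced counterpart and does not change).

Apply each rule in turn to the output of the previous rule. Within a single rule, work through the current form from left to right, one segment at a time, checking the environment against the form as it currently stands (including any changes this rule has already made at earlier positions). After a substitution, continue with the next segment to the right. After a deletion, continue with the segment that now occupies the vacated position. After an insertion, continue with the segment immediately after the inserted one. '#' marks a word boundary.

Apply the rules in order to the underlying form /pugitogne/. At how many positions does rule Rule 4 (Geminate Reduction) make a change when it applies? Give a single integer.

0

Rule 1 Final Vowel Raising: [pugitogne] → [pugitogni]
Rule 2 Medial Vowel Deletion: [pugitogni] → [pgtogni]
Rule 3 Nasal Assimilation: no change — [pgtogni]
Rule 4 Geminate Reduction: no change — [pgtogni]
Rule 5 Regressive Voicing Assimilation: [pgtogni] → [bktogni]
Rule Rule 4 changed 0 position(s).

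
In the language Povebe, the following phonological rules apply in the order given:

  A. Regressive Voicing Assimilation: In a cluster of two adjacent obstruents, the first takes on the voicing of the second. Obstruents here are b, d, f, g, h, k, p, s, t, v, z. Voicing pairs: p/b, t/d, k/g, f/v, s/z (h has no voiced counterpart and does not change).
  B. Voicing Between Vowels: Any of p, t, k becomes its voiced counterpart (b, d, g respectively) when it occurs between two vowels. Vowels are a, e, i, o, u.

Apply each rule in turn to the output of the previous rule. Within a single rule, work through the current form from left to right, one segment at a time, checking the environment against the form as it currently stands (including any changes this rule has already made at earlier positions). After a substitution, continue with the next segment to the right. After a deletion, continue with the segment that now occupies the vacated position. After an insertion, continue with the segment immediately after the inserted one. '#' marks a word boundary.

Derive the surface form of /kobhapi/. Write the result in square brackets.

A Regressive Voicing Assimilation: [kobhapi] → [kophapi]
B Voicing Between Vowels: [kophapi] → [kophabi]

[kophabi]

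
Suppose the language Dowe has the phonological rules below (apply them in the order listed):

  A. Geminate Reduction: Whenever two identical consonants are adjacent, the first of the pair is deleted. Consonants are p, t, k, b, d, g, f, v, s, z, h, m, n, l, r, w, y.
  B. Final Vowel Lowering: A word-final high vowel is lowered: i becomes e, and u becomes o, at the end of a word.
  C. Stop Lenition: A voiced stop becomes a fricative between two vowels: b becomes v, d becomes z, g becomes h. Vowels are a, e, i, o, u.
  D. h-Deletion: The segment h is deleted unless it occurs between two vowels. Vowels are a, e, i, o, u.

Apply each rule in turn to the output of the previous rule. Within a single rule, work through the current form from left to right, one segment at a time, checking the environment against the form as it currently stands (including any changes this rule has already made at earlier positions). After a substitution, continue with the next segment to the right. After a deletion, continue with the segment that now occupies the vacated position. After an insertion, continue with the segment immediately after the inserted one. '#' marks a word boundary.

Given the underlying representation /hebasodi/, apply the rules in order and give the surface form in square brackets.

A Geminate Reduction: no change — [hebasodi]
B Final Vowel Lowering: [hebasodi] → [hebasode]
C Stop Lenition: [hebasode] → [hevasoze]
D h-Deletion: [hevasoze] → [evasoze]

[evasoze]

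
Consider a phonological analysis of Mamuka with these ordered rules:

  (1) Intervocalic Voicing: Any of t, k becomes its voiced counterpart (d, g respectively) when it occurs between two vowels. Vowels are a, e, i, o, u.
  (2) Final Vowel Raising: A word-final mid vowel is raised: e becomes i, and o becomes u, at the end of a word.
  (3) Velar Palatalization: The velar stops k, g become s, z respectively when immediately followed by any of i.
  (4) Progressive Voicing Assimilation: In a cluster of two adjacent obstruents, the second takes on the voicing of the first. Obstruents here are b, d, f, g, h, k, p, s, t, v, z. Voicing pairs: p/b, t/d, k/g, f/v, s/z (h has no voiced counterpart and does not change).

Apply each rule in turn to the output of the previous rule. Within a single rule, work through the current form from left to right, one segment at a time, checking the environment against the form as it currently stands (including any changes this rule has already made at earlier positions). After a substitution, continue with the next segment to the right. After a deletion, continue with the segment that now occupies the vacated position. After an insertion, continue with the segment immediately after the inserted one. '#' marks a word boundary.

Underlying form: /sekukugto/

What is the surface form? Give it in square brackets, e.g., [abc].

[segugugdu]

(1) Intervocalic Voicing: [sekukugto] → [segugugto]
(2) Final Vowel Raising: [segugugto] → [segugugtu]
(3) Velar Palatalization: no change — [segugugtu]
(4) Progressive Voicing Assimilation: [segugugtu] → [segugugdu]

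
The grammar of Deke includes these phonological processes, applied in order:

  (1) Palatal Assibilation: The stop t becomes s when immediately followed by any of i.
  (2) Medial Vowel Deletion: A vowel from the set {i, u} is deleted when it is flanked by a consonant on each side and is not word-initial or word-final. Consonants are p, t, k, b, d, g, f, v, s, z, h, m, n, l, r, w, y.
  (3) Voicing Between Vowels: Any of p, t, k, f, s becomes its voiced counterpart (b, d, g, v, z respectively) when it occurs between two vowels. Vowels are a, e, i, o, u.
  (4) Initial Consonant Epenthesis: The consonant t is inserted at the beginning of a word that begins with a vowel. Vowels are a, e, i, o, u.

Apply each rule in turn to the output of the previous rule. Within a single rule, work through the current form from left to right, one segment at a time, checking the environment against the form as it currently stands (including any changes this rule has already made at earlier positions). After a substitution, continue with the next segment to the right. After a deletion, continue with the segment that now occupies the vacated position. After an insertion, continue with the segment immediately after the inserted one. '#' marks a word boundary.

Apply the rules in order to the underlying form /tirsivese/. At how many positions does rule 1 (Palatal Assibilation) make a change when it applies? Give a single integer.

1

(1) Palatal Assibilation: [tirsivese] → [sirsivese]
(2) Medial Vowel Deletion: [sirsivese] → [srsvese]
(3) Voicing Between Vowels: [srsvese] → [srsveze]
(4) Initial Consonant Epenthesis: no change — [srsveze]
Rule 1 changed 1 position(s).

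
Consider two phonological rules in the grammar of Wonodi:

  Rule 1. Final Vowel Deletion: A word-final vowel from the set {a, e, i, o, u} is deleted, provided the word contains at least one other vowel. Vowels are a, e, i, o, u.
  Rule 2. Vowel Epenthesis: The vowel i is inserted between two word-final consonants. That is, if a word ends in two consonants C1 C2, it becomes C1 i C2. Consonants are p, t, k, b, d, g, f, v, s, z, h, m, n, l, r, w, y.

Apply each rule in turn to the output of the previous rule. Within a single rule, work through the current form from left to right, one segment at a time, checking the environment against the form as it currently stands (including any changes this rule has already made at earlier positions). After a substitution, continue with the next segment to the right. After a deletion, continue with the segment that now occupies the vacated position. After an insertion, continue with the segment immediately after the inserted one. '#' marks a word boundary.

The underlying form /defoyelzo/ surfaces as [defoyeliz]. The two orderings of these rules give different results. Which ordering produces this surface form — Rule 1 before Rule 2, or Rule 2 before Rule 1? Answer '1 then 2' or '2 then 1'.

1 then 2

Order 1 then 2:
  1 Final Vowel Deletion: [defoyelzo] → [defoyelz]
  2 Vowel Epenthesis: [defoyelz] → [defoyeliz]
  result: [defoyeliz]
Order 2 then 1:
  2 Vowel Epenthesis: no change — [defoyelzo]
  1 Final Vowel Deletion: [defoyelzo] → [defoyelz]
  result: [defoyelz]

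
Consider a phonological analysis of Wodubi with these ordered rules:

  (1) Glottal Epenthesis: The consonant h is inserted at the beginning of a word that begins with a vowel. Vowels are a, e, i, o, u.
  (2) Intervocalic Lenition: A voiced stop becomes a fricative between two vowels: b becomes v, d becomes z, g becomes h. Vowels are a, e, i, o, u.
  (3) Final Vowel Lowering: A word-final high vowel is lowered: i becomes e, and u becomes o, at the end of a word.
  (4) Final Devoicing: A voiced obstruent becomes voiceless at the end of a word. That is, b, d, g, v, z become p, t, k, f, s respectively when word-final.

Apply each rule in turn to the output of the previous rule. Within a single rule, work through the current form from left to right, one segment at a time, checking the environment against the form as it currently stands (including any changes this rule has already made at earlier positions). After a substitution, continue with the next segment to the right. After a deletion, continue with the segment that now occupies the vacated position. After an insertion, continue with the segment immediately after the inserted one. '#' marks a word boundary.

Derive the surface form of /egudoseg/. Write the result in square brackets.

(1) Glottal Epenthesis: [egudoseg] → [hegudoseg]
(2) Intervocalic Lenition: [hegudoseg] → [hehuzoseg]
(3) Final Vowel Lowering: no change — [hehuzoseg]
(4) Final Devoicing: [hehuzoseg] → [hehuzosek]

[hehuzosek]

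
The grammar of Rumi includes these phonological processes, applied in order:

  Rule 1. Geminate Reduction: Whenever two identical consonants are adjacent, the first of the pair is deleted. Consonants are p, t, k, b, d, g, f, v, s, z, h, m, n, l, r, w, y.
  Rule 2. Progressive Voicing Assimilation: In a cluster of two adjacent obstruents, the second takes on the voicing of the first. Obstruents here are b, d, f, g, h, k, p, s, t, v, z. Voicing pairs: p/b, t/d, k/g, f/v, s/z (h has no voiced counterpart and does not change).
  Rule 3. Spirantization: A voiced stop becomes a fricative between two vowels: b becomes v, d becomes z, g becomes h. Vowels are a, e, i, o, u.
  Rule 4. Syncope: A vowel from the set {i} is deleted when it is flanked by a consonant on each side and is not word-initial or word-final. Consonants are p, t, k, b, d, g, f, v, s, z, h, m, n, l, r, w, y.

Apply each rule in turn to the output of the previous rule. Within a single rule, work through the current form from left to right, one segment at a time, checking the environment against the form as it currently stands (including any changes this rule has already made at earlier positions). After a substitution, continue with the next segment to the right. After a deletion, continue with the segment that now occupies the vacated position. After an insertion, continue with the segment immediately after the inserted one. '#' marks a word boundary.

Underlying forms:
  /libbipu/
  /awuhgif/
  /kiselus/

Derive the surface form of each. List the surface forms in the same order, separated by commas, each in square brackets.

/libbipu/:
  Rule 1 Geminate Reduction: [libbipu] → [libipu]
  Rule 2 Progressive Voicing Assimilation: no change — [libipu]
  Rule 3 Spirantization: [libipu] → [livipu]
  Rule 4 Syncope: [livipu] → [lvpu]
/awuhgif/:
  Rule 1 Geminate Reduction: no change — [awuhgif]
  Rule 2 Progressive Voicing Assimilation: [awuhgif] → [awuhkif]
  Rule 3 Spirantization: no change — [awuhkif]
  Rule 4 Syncope: [awuhkif] → [awuhkf]
/kiselus/:
  Rule 1 Geminate Reduction: no change — [kiselus]
  Rule 2 Progressive Voicing Assimilation: no change — [kiselus]
  Rule 3 Spirantization: no change — [kiselus]
  Rule 4 Syncope: [kiselus] → [kselus]

[lvpu], [awuhkf], [kselus]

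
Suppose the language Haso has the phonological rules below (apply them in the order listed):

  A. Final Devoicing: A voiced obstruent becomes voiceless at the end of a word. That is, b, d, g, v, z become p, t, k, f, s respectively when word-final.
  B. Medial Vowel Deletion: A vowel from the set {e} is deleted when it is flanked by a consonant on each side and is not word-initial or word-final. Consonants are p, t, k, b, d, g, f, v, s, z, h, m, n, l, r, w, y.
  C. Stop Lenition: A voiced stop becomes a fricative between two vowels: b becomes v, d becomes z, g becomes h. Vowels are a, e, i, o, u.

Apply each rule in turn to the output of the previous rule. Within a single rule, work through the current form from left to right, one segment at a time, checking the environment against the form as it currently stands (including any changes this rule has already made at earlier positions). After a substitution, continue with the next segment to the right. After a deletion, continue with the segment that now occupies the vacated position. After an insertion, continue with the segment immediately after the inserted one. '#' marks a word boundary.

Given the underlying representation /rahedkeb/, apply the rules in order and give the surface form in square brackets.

A Final Devoicing: [rahedkeb] → [rahedkep]
B Medial Vowel Deletion: [rahedkep] → [rahdkp]
C Stop Lenition: no change — [rahdkp]

[rahdkp]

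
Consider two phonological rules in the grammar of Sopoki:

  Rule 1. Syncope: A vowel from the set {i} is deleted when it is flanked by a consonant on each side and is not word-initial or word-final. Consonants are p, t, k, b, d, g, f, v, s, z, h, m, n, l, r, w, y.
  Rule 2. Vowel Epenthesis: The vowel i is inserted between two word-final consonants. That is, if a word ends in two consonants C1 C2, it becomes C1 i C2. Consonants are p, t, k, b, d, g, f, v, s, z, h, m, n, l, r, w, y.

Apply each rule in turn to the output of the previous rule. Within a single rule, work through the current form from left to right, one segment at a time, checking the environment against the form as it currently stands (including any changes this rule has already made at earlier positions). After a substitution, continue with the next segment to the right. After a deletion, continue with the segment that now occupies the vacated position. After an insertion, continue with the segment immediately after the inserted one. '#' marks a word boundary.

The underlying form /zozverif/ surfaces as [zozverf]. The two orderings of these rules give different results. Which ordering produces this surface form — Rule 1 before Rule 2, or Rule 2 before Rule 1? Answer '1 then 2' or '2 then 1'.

Order 1 then 2:
  1 Syncope: [zozverif] → [zozverf]
  2 Vowel Epenthesis: [zozverf] → [zozverif]
  result: [zozverif]
Order 2 then 1:
  2 Vowel Epenthesis: no change — [zozverif]
  1 Syncope: [zozverif] → [zozverf]
  result: [zozverf]

2 then 1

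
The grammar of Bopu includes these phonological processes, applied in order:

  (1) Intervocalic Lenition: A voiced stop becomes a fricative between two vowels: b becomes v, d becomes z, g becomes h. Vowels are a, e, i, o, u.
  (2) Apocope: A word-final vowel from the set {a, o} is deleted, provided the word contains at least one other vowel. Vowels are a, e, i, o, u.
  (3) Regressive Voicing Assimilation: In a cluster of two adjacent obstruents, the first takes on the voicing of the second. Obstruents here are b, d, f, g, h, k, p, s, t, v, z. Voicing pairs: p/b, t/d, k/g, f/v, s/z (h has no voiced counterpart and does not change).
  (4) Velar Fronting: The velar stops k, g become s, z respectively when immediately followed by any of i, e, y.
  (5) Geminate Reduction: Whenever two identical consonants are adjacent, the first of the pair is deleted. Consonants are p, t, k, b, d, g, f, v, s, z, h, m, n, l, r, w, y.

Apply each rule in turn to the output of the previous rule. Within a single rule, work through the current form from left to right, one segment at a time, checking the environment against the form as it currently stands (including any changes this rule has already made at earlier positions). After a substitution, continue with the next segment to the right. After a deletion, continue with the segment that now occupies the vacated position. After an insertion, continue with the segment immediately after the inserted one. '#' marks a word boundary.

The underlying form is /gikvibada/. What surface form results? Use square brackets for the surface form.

(1) Intervocalic Lenition: [gikvibada] → [gikvivaza]
(2) Apocope: [gikvivaza] → [gikvivaz]
(3) Regressive Voicing Assimilation: [gikvivaz] → [gigvivaz]
(4) Velar Fronting: [gigvivaz] → [zigvivaz]
(5) Geminate Reduction: no change — [zigvivaz]

[zigvivaz]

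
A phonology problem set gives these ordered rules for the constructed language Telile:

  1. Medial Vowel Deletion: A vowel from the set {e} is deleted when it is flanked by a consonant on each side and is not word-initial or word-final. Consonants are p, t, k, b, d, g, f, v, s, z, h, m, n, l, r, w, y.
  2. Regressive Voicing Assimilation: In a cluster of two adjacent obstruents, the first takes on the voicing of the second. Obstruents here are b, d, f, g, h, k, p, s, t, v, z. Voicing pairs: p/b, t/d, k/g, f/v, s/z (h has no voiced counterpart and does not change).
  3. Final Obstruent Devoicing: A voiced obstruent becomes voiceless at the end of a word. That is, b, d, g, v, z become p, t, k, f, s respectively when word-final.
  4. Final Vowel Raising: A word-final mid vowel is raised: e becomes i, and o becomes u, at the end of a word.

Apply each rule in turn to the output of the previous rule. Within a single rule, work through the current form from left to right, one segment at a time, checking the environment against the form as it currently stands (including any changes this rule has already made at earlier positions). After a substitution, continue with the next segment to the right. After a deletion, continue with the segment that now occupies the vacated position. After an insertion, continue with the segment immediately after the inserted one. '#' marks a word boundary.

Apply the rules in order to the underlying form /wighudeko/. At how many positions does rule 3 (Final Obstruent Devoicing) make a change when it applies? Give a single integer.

0

1 Medial Vowel Deletion: [wighudeko] → [wighudko]
2 Regressive Voicing Assimilation: [wighudko] → [wikhutko]
3 Final Obstruent Devoicing: no change — [wikhutko]
4 Final Vowel Raising: [wikhutko] → [wikhutku]
Rule 3 changed 0 position(s).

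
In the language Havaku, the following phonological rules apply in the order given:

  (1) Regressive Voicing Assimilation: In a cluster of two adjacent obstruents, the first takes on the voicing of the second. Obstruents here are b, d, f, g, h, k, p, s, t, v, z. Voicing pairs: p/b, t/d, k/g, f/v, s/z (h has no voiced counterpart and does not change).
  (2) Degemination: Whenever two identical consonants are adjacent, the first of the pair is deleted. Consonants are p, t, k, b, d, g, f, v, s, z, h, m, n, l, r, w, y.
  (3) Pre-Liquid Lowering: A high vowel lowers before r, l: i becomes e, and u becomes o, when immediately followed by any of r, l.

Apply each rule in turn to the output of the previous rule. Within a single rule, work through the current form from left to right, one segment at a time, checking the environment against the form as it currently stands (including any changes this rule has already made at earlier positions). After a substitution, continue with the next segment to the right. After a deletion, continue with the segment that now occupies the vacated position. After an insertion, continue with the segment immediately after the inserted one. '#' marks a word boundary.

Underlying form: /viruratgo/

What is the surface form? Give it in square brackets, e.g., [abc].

(1) Regressive Voicing Assimilation: [viruratgo] → [viruradgo]
(2) Degemination: no change — [viruradgo]
(3) Pre-Liquid Lowering: [viruradgo] → [veroradgo]

[veroradgo]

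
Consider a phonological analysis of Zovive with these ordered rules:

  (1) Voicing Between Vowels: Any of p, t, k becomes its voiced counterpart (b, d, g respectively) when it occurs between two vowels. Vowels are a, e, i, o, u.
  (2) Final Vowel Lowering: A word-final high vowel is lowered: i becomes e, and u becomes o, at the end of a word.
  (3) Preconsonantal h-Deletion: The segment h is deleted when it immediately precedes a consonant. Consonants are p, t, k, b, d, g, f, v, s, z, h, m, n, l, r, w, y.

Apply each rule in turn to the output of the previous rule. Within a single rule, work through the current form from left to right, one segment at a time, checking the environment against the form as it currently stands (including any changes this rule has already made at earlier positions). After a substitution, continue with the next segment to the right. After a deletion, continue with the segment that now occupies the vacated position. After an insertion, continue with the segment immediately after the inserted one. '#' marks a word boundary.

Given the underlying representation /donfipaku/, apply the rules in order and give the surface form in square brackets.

[donfibago]

(1) Voicing Between Vowels: [donfipaku] → [donfibagu]
(2) Final Vowel Lowering: [donfibagu] → [donfibago]
(3) Preconsonantal h-Deletion: no change — [donfibago]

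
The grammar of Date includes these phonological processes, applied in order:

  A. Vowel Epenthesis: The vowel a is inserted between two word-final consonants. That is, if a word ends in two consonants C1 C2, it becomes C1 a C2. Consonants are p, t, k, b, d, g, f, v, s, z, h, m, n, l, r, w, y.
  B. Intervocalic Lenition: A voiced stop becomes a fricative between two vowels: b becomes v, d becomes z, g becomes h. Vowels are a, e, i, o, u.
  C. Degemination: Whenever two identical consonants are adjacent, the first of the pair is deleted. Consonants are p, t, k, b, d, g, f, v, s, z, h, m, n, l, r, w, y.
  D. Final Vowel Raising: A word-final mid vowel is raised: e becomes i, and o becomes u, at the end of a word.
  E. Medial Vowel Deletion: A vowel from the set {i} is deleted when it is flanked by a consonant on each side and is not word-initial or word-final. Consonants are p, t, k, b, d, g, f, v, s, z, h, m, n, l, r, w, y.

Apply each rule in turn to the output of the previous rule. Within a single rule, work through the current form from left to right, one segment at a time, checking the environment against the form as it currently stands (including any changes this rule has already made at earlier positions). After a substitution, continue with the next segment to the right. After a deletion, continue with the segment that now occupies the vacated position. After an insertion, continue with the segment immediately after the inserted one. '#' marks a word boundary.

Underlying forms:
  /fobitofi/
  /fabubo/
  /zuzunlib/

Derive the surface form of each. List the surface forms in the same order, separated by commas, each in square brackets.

[fovtofi], [favuvu], [zuzunlb]

/fobitofi/:
  A Vowel Epenthesis: no change — [fobitofi]
  B Intervocalic Lenition: [fobitofi] → [fovitofi]
  C Degemination: no change — [fovitofi]
  D Final Vowel Raising: no change — [fovitofi]
  E Medial Vowel Deletion: [fovitofi] → [fovtofi]
/fabubo/:
  A Vowel Epenthesis: no change — [fabubo]
  B Intervocalic Lenition: [fabubo] → [favuvo]
  C Degemination: no change — [favuvo]
  D Final Vowel Raising: [favuvo] → [favuvu]
  E Medial Vowel Deletion: no change — [favuvu]
/zuzunlib/:
  A Vowel Epenthesis: no change — [zuzunlib]
  B Intervocalic Lenition: no change — [zuzunlib]
  C Degemination: no change — [zuzunlib]
  D Final Vowel Raising: no change — [zuzunlib]
  E Medial Vowel Deletion: [zuzunlib] → [zuzunlb]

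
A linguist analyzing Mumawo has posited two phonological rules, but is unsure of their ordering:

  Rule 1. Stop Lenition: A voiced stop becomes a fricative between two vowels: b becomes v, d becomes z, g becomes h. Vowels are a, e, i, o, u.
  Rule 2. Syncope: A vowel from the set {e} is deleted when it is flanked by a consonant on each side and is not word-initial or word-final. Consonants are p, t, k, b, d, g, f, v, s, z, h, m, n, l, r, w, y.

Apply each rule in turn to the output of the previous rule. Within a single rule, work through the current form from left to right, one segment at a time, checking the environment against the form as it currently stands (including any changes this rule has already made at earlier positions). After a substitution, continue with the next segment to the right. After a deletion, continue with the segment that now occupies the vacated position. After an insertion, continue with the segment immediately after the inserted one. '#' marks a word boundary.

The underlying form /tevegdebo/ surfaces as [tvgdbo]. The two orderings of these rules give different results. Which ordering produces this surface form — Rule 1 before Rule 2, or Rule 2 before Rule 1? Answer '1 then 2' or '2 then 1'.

2 then 1

Order 1 then 2:
  1 Stop Lenition: [tevegdebo] → [tevegdevo]
  2 Syncope: [tevegdevo] → [tvgdvo]
  result: [tvgdvo]
Order 2 then 1:
  2 Syncope: [tevegdebo] → [tvgdbo]
  1 Stop Lenition: no change — [tvgdbo]
  result: [tvgdbo]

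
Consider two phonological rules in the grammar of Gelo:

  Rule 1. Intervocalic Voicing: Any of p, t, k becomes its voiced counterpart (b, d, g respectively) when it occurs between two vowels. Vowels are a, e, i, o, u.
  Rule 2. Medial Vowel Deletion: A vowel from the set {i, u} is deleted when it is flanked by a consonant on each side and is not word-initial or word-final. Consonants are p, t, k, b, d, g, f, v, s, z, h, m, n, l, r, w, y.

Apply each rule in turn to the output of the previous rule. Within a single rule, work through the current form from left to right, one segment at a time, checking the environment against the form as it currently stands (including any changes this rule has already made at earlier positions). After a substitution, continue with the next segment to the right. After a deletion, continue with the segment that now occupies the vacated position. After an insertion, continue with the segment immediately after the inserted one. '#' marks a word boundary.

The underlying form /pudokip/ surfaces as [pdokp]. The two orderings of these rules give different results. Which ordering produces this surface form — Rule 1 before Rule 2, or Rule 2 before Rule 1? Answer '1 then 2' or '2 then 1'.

2 then 1

Order 1 then 2:
  1 Intervocalic Voicing: [pudokip] → [pudogip]
  2 Medial Vowel Deletion: [pudogip] → [pdogp]
  result: [pdogp]
Order 2 then 1:
  2 Medial Vowel Deletion: [pudokip] → [pdokp]
  1 Intervocalic Voicing: no change — [pdokp]
  result: [pdokp]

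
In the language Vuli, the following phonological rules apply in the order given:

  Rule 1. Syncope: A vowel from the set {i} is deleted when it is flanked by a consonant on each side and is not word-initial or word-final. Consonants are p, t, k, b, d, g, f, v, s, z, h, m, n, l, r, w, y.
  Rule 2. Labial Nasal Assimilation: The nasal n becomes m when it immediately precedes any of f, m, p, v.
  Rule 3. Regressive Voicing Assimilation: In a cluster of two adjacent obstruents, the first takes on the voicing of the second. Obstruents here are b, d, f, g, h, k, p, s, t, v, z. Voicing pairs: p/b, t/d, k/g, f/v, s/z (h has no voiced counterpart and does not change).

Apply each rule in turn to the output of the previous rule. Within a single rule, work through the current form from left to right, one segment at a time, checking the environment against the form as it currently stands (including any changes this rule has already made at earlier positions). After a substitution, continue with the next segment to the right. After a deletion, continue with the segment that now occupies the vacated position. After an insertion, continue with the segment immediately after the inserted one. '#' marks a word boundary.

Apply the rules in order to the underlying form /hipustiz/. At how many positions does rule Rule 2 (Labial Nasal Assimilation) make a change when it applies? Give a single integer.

Rule 1 Syncope: [hipustiz] → [hpustz]
Rule 2 Labial Nasal Assimilation: no change — [hpustz]
Rule 3 Regressive Voicing Assimilation: [hpustz] → [hpusdz]
Rule Rule 2 changed 0 position(s).

0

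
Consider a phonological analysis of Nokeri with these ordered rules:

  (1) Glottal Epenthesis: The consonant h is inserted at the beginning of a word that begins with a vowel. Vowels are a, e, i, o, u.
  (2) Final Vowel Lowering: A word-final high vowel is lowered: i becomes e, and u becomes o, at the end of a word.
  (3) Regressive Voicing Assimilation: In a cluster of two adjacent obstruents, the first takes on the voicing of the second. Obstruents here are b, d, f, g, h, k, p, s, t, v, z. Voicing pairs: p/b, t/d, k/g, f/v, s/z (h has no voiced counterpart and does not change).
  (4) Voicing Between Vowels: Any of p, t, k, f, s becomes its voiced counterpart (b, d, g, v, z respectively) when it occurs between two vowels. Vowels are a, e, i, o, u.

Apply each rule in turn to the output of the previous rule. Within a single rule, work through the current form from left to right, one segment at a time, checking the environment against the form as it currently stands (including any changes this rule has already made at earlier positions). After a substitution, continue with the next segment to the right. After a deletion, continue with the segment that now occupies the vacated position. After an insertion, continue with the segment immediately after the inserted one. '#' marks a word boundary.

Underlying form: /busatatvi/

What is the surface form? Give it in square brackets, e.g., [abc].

(1) Glottal Epenthesis: no change — [busatatvi]
(2) Final Vowel Lowering: [busatatvi] → [busatatve]
(3) Regressive Voicing Assimilation: [busatatve] → [busatadve]
(4) Voicing Between Vowels: [busatadve] → [buzadadve]

[buzadadve]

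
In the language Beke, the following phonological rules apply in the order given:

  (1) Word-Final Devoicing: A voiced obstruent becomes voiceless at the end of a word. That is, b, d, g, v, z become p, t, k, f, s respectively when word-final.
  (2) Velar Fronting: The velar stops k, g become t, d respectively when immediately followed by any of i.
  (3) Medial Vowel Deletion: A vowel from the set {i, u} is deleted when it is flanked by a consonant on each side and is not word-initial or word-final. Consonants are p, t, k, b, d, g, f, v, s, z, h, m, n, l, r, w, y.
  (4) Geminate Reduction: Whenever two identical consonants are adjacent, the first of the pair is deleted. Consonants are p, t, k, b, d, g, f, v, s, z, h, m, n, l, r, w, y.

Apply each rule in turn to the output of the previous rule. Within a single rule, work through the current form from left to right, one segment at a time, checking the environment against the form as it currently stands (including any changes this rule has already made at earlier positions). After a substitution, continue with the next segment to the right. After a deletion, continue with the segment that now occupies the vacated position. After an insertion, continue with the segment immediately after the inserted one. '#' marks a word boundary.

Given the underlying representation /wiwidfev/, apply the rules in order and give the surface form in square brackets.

(1) Word-Final Devoicing: [wiwidfev] → [wiwidfef]
(2) Velar Fronting: no change — [wiwidfef]
(3) Medial Vowel Deletion: [wiwidfef] → [wwdfef]
(4) Geminate Reduction: [wwdfef] → [wdfef]

[wdfef]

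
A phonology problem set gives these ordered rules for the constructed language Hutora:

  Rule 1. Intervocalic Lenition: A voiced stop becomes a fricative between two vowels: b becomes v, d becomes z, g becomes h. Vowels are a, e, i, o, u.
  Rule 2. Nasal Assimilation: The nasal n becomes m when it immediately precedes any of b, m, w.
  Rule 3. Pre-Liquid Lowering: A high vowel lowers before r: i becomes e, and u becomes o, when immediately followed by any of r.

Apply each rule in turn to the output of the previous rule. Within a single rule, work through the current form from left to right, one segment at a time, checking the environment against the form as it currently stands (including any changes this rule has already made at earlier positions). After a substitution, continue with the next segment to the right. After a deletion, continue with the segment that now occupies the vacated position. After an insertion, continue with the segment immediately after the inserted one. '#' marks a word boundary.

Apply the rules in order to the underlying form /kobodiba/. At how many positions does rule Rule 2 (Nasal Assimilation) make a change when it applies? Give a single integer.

Rule 1 Intervocalic Lenition: [kobodiba] → [kovoziva]
Rule 2 Nasal Assimilation: no change — [kovoziva]
Rule 3 Pre-Liquid Lowering: no change — [kovoziva]
Rule Rule 2 changed 0 position(s).

0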